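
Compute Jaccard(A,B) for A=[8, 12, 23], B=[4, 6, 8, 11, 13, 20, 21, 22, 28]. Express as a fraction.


A intersect B = [8]
|A intersect B| = 1
A union B = [4, 6, 8, 11, 12, 13, 20, 21, 22, 23, 28]
|A union B| = 11
Jaccard = 1/11 = 1/11

1/11


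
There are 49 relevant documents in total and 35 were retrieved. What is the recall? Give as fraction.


Recall = retrieved_relevant / total_relevant
= 35 / 49
= 35 / (35 + 14)
= 5/7

5/7


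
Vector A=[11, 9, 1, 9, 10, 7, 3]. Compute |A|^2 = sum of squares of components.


|A|^2 = sum of squared components
A[0]^2 = 11^2 = 121
A[1]^2 = 9^2 = 81
A[2]^2 = 1^2 = 1
A[3]^2 = 9^2 = 81
A[4]^2 = 10^2 = 100
A[5]^2 = 7^2 = 49
A[6]^2 = 3^2 = 9
Sum = 121 + 81 + 1 + 81 + 100 + 49 + 9 = 442

442


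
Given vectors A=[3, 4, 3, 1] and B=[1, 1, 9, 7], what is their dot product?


Dot product = sum of element-wise products
A[0]*B[0] = 3*1 = 3
A[1]*B[1] = 4*1 = 4
A[2]*B[2] = 3*9 = 27
A[3]*B[3] = 1*7 = 7
Sum = 3 + 4 + 27 + 7 = 41

41


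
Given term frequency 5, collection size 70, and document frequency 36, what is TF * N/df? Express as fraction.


TF * (N/df)
= 5 * (70/36)
= 5 * 35/18
= 175/18

175/18


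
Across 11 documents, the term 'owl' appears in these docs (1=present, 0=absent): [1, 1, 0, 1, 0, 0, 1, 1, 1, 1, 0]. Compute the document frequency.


Checking each document for 'owl':
Doc 1: present
Doc 2: present
Doc 3: absent
Doc 4: present
Doc 5: absent
Doc 6: absent
Doc 7: present
Doc 8: present
Doc 9: present
Doc 10: present
Doc 11: absent
df = sum of presences = 1 + 1 + 0 + 1 + 0 + 0 + 1 + 1 + 1 + 1 + 0 = 7

7


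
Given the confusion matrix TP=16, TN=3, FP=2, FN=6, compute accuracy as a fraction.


Accuracy = (TP + TN) / (TP + TN + FP + FN)
TP + TN = 16 + 3 = 19
Total = 16 + 3 + 2 + 6 = 27
Accuracy = 19 / 27 = 19/27

19/27


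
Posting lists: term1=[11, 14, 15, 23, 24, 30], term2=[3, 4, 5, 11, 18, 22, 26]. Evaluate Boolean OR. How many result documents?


Boolean OR: find union of posting lists
term1 docs: [11, 14, 15, 23, 24, 30]
term2 docs: [3, 4, 5, 11, 18, 22, 26]
Union: [3, 4, 5, 11, 14, 15, 18, 22, 23, 24, 26, 30]
|union| = 12

12


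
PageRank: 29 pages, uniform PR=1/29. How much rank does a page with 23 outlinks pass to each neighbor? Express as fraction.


Initial PR = 1/29 = 1/29
Outlinks = 23
Contribution per link = PR / outlinks
= 1/29 / 23
= 1/667

1/667


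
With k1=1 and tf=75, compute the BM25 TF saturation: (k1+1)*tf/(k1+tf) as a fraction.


BM25 TF component = (k1+1)*tf / (k1+tf)
k1 = 1, tf = 75
Numerator = (1+1)*75 = 150
Denominator = 1 + 75 = 76
= 150/76 = 75/38

75/38


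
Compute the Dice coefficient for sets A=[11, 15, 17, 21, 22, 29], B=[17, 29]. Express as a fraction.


A intersect B = [17, 29]
|A intersect B| = 2
|A| = 6, |B| = 2
Dice = 2*2 / (6+2)
= 4 / 8 = 1/2

1/2


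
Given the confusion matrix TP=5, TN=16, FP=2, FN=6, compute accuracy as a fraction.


Accuracy = (TP + TN) / (TP + TN + FP + FN)
TP + TN = 5 + 16 = 21
Total = 5 + 16 + 2 + 6 = 29
Accuracy = 21 / 29 = 21/29

21/29


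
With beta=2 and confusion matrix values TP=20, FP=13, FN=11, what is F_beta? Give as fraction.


P = TP/(TP+FP) = 20/33 = 20/33
R = TP/(TP+FN) = 20/31 = 20/31
beta^2 = 2^2 = 4
(1 + beta^2) = 5
Numerator = (1+beta^2)*P*R = 2000/1023
Denominator = beta^2*P + R = 80/33 + 20/31 = 3140/1023
F_beta = 100/157

100/157


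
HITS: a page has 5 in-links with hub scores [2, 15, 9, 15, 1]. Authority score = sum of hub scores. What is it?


Authority = sum of hub scores of in-linkers
In-link 1: hub score = 2
In-link 2: hub score = 15
In-link 3: hub score = 9
In-link 4: hub score = 15
In-link 5: hub score = 1
Authority = 2 + 15 + 9 + 15 + 1 = 42

42


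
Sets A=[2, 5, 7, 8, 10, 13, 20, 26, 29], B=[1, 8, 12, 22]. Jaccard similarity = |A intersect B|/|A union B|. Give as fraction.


A intersect B = [8]
|A intersect B| = 1
A union B = [1, 2, 5, 7, 8, 10, 12, 13, 20, 22, 26, 29]
|A union B| = 12
Jaccard = 1/12 = 1/12

1/12


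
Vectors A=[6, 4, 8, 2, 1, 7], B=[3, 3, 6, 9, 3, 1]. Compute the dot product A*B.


Dot product = sum of element-wise products
A[0]*B[0] = 6*3 = 18
A[1]*B[1] = 4*3 = 12
A[2]*B[2] = 8*6 = 48
A[3]*B[3] = 2*9 = 18
A[4]*B[4] = 1*3 = 3
A[5]*B[5] = 7*1 = 7
Sum = 18 + 12 + 48 + 18 + 3 + 7 = 106

106


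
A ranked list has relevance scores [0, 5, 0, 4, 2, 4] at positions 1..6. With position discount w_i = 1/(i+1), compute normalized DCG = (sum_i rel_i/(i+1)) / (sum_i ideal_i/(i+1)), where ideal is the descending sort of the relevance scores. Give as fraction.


Position discount weights w_i = 1/(i+1) for i=1..6:
Weights = [1/2, 1/3, 1/4, 1/5, 1/6, 1/7]
Actual relevance: [0, 5, 0, 4, 2, 4]
DCG = 0/2 + 5/3 + 0/4 + 4/5 + 2/6 + 4/7 = 118/35
Ideal relevance (sorted desc): [5, 4, 4, 2, 0, 0]
Ideal DCG = 5/2 + 4/3 + 4/4 + 2/5 + 0/6 + 0/7 = 157/30
nDCG = DCG / ideal_DCG = 118/35 / 157/30 = 708/1099

708/1099


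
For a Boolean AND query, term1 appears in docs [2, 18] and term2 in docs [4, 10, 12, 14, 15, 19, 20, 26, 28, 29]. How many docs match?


Boolean AND: find intersection of posting lists
term1 docs: [2, 18]
term2 docs: [4, 10, 12, 14, 15, 19, 20, 26, 28, 29]
Intersection: []
|intersection| = 0

0


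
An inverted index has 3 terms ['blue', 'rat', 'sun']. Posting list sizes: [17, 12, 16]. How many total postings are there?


Summing posting list sizes:
'blue': 17 postings
'rat': 12 postings
'sun': 16 postings
Total = 17 + 12 + 16 = 45

45


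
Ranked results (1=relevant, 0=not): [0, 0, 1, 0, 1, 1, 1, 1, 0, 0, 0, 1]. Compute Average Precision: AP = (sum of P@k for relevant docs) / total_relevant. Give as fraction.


Computing P@k for each relevant position:
Position 1: not relevant
Position 2: not relevant
Position 3: relevant, P@3 = 1/3 = 1/3
Position 4: not relevant
Position 5: relevant, P@5 = 2/5 = 2/5
Position 6: relevant, P@6 = 3/6 = 1/2
Position 7: relevant, P@7 = 4/7 = 4/7
Position 8: relevant, P@8 = 5/8 = 5/8
Position 9: not relevant
Position 10: not relevant
Position 11: not relevant
Position 12: relevant, P@12 = 6/12 = 1/2
Sum of P@k = 1/3 + 2/5 + 1/2 + 4/7 + 5/8 + 1/2 = 2461/840
AP = 2461/840 / 6 = 2461/5040

2461/5040


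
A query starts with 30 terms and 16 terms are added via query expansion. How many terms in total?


Original terms: 30
Expansion terms: 16
Total = 30 + 16 = 46

46


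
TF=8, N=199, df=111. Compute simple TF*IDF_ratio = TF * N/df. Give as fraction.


TF * (N/df)
= 8 * (199/111)
= 8 * 199/111
= 1592/111

1592/111


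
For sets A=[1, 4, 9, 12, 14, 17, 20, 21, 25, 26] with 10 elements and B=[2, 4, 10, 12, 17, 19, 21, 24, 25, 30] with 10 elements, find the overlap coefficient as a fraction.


A intersect B = [4, 12, 17, 21, 25]
|A intersect B| = 5
min(|A|, |B|) = min(10, 10) = 10
Overlap = 5 / 10 = 1/2

1/2


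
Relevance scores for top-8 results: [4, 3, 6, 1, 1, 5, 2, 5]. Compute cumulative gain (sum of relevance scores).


Cumulative Gain = sum of relevance scores
Position 1: rel=4, running sum=4
Position 2: rel=3, running sum=7
Position 3: rel=6, running sum=13
Position 4: rel=1, running sum=14
Position 5: rel=1, running sum=15
Position 6: rel=5, running sum=20
Position 7: rel=2, running sum=22
Position 8: rel=5, running sum=27
CG = 27

27


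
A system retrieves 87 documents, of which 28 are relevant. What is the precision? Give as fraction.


Precision = relevant_retrieved / total_retrieved
= 28 / 87
= 28 / (28 + 59)
= 28/87

28/87


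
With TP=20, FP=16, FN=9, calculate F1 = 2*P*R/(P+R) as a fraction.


F1 = 2 * P * R / (P + R)
P = TP/(TP+FP) = 20/36 = 5/9
R = TP/(TP+FN) = 20/29 = 20/29
2 * P * R = 2 * 5/9 * 20/29 = 200/261
P + R = 5/9 + 20/29 = 325/261
F1 = 200/261 / 325/261 = 8/13

8/13


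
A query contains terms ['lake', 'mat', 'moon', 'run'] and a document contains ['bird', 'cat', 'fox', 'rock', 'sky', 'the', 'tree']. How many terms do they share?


Query terms: ['lake', 'mat', 'moon', 'run']
Document terms: ['bird', 'cat', 'fox', 'rock', 'sky', 'the', 'tree']
Common terms: []
Overlap count = 0

0


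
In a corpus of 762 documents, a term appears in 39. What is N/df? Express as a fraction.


IDF ratio = N / df
= 762 / 39
= 254/13

254/13


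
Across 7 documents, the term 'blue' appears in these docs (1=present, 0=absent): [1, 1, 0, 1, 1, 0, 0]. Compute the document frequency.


Checking each document for 'blue':
Doc 1: present
Doc 2: present
Doc 3: absent
Doc 4: present
Doc 5: present
Doc 6: absent
Doc 7: absent
df = sum of presences = 1 + 1 + 0 + 1 + 1 + 0 + 0 = 4

4


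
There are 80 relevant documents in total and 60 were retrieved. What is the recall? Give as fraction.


Recall = retrieved_relevant / total_relevant
= 60 / 80
= 60 / (60 + 20)
= 3/4

3/4


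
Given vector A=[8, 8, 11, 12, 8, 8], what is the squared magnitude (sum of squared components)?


|A|^2 = sum of squared components
A[0]^2 = 8^2 = 64
A[1]^2 = 8^2 = 64
A[2]^2 = 11^2 = 121
A[3]^2 = 12^2 = 144
A[4]^2 = 8^2 = 64
A[5]^2 = 8^2 = 64
Sum = 64 + 64 + 121 + 144 + 64 + 64 = 521

521


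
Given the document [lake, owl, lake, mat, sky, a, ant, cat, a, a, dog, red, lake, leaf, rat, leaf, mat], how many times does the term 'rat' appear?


Document has 17 words
Scanning for 'rat':
Found at positions: [14]
Count = 1

1


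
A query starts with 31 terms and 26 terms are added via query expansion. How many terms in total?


Original terms: 31
Expansion terms: 26
Total = 31 + 26 = 57

57


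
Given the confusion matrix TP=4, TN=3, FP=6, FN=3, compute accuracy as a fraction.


Accuracy = (TP + TN) / (TP + TN + FP + FN)
TP + TN = 4 + 3 = 7
Total = 4 + 3 + 6 + 3 = 16
Accuracy = 7 / 16 = 7/16

7/16


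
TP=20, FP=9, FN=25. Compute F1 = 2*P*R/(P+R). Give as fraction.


F1 = 2 * P * R / (P + R)
P = TP/(TP+FP) = 20/29 = 20/29
R = TP/(TP+FN) = 20/45 = 4/9
2 * P * R = 2 * 20/29 * 4/9 = 160/261
P + R = 20/29 + 4/9 = 296/261
F1 = 160/261 / 296/261 = 20/37

20/37


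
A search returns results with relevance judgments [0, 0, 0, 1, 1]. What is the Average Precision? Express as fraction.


Computing P@k for each relevant position:
Position 1: not relevant
Position 2: not relevant
Position 3: not relevant
Position 4: relevant, P@4 = 1/4 = 1/4
Position 5: relevant, P@5 = 2/5 = 2/5
Sum of P@k = 1/4 + 2/5 = 13/20
AP = 13/20 / 2 = 13/40

13/40


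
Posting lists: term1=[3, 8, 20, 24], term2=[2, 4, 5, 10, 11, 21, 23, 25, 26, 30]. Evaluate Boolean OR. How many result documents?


Boolean OR: find union of posting lists
term1 docs: [3, 8, 20, 24]
term2 docs: [2, 4, 5, 10, 11, 21, 23, 25, 26, 30]
Union: [2, 3, 4, 5, 8, 10, 11, 20, 21, 23, 24, 25, 26, 30]
|union| = 14

14


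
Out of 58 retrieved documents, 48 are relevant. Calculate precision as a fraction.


Precision = relevant_retrieved / total_retrieved
= 48 / 58
= 48 / (48 + 10)
= 24/29

24/29


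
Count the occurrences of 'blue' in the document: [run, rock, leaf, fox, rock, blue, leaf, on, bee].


Document has 9 words
Scanning for 'blue':
Found at positions: [5]
Count = 1

1


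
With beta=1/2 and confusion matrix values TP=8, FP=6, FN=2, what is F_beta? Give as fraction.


P = TP/(TP+FP) = 8/14 = 4/7
R = TP/(TP+FN) = 8/10 = 4/5
beta^2 = 1/2^2 = 1/4
(1 + beta^2) = 5/4
Numerator = (1+beta^2)*P*R = 4/7
Denominator = beta^2*P + R = 1/7 + 4/5 = 33/35
F_beta = 20/33

20/33


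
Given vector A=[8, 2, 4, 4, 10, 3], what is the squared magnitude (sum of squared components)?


|A|^2 = sum of squared components
A[0]^2 = 8^2 = 64
A[1]^2 = 2^2 = 4
A[2]^2 = 4^2 = 16
A[3]^2 = 4^2 = 16
A[4]^2 = 10^2 = 100
A[5]^2 = 3^2 = 9
Sum = 64 + 4 + 16 + 16 + 100 + 9 = 209

209


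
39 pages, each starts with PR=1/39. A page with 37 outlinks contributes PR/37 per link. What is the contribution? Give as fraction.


Initial PR = 1/39 = 1/39
Outlinks = 37
Contribution per link = PR / outlinks
= 1/39 / 37
= 1/1443

1/1443


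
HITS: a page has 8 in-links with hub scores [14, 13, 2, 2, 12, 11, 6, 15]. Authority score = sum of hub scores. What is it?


Authority = sum of hub scores of in-linkers
In-link 1: hub score = 14
In-link 2: hub score = 13
In-link 3: hub score = 2
In-link 4: hub score = 2
In-link 5: hub score = 12
In-link 6: hub score = 11
In-link 7: hub score = 6
In-link 8: hub score = 15
Authority = 14 + 13 + 2 + 2 + 12 + 11 + 6 + 15 = 75

75


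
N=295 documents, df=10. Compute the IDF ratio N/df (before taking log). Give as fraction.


IDF ratio = N / df
= 295 / 10
= 59/2

59/2


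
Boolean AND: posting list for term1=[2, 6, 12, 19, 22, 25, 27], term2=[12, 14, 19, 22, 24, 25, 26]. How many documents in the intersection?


Boolean AND: find intersection of posting lists
term1 docs: [2, 6, 12, 19, 22, 25, 27]
term2 docs: [12, 14, 19, 22, 24, 25, 26]
Intersection: [12, 19, 22, 25]
|intersection| = 4

4


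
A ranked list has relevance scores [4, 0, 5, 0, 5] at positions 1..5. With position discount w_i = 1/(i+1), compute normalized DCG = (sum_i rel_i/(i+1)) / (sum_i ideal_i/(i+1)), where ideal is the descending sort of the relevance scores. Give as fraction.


Position discount weights w_i = 1/(i+1) for i=1..5:
Weights = [1/2, 1/3, 1/4, 1/5, 1/6]
Actual relevance: [4, 0, 5, 0, 5]
DCG = 4/2 + 0/3 + 5/4 + 0/5 + 5/6 = 49/12
Ideal relevance (sorted desc): [5, 5, 4, 0, 0]
Ideal DCG = 5/2 + 5/3 + 4/4 + 0/5 + 0/6 = 31/6
nDCG = DCG / ideal_DCG = 49/12 / 31/6 = 49/62

49/62


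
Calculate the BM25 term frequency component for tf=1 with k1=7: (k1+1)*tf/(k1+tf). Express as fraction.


BM25 TF component = (k1+1)*tf / (k1+tf)
k1 = 7, tf = 1
Numerator = (7+1)*1 = 8
Denominator = 7 + 1 = 8
= 8/8 = 1

1


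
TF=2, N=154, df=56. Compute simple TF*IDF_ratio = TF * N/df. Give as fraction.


TF * (N/df)
= 2 * (154/56)
= 2 * 11/4
= 11/2

11/2


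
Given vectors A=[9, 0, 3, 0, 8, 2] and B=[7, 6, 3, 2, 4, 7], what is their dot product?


Dot product = sum of element-wise products
A[0]*B[0] = 9*7 = 63
A[1]*B[1] = 0*6 = 0
A[2]*B[2] = 3*3 = 9
A[3]*B[3] = 0*2 = 0
A[4]*B[4] = 8*4 = 32
A[5]*B[5] = 2*7 = 14
Sum = 63 + 0 + 9 + 0 + 32 + 14 = 118

118


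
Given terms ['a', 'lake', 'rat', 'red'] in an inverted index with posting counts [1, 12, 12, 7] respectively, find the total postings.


Summing posting list sizes:
'a': 1 postings
'lake': 12 postings
'rat': 12 postings
'red': 7 postings
Total = 1 + 12 + 12 + 7 = 32

32


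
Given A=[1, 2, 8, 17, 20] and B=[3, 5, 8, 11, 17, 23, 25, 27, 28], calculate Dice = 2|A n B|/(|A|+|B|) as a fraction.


A intersect B = [8, 17]
|A intersect B| = 2
|A| = 5, |B| = 9
Dice = 2*2 / (5+9)
= 4 / 14 = 2/7

2/7


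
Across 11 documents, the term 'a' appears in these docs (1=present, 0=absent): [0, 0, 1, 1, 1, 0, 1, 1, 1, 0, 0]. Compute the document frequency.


Checking each document for 'a':
Doc 1: absent
Doc 2: absent
Doc 3: present
Doc 4: present
Doc 5: present
Doc 6: absent
Doc 7: present
Doc 8: present
Doc 9: present
Doc 10: absent
Doc 11: absent
df = sum of presences = 0 + 0 + 1 + 1 + 1 + 0 + 1 + 1 + 1 + 0 + 0 = 6

6


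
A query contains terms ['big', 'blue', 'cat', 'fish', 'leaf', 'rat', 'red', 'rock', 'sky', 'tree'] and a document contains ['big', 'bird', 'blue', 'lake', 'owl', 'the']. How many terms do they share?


Query terms: ['big', 'blue', 'cat', 'fish', 'leaf', 'rat', 'red', 'rock', 'sky', 'tree']
Document terms: ['big', 'bird', 'blue', 'lake', 'owl', 'the']
Common terms: ['big', 'blue']
Overlap count = 2

2


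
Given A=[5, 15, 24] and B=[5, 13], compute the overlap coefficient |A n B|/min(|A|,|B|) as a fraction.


A intersect B = [5]
|A intersect B| = 1
min(|A|, |B|) = min(3, 2) = 2
Overlap = 1 / 2 = 1/2

1/2


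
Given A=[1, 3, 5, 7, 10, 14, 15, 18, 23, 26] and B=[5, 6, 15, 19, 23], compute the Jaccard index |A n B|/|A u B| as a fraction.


A intersect B = [5, 15, 23]
|A intersect B| = 3
A union B = [1, 3, 5, 6, 7, 10, 14, 15, 18, 19, 23, 26]
|A union B| = 12
Jaccard = 3/12 = 1/4

1/4


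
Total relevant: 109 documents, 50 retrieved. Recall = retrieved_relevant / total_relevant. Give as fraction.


Recall = retrieved_relevant / total_relevant
= 50 / 109
= 50 / (50 + 59)
= 50/109

50/109


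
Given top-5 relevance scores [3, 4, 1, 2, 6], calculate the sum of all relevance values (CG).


Cumulative Gain = sum of relevance scores
Position 1: rel=3, running sum=3
Position 2: rel=4, running sum=7
Position 3: rel=1, running sum=8
Position 4: rel=2, running sum=10
Position 5: rel=6, running sum=16
CG = 16

16


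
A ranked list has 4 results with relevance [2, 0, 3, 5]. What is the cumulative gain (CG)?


Cumulative Gain = sum of relevance scores
Position 1: rel=2, running sum=2
Position 2: rel=0, running sum=2
Position 3: rel=3, running sum=5
Position 4: rel=5, running sum=10
CG = 10

10


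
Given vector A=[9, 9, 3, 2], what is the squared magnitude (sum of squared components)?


|A|^2 = sum of squared components
A[0]^2 = 9^2 = 81
A[1]^2 = 9^2 = 81
A[2]^2 = 3^2 = 9
A[3]^2 = 2^2 = 4
Sum = 81 + 81 + 9 + 4 = 175

175


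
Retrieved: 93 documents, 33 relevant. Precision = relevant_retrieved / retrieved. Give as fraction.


Precision = relevant_retrieved / total_retrieved
= 33 / 93
= 33 / (33 + 60)
= 11/31

11/31


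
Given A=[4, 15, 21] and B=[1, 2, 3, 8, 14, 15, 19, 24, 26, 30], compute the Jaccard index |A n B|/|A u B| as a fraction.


A intersect B = [15]
|A intersect B| = 1
A union B = [1, 2, 3, 4, 8, 14, 15, 19, 21, 24, 26, 30]
|A union B| = 12
Jaccard = 1/12 = 1/12

1/12


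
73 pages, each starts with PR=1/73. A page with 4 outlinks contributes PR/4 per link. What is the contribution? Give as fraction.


Initial PR = 1/73 = 1/73
Outlinks = 4
Contribution per link = PR / outlinks
= 1/73 / 4
= 1/292

1/292


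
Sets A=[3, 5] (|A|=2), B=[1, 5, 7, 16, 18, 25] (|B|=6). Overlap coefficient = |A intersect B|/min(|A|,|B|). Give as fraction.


A intersect B = [5]
|A intersect B| = 1
min(|A|, |B|) = min(2, 6) = 2
Overlap = 1 / 2 = 1/2

1/2


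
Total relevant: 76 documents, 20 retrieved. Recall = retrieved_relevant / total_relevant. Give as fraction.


Recall = retrieved_relevant / total_relevant
= 20 / 76
= 20 / (20 + 56)
= 5/19

5/19


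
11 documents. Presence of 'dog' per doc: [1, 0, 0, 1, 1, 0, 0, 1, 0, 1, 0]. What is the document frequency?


Checking each document for 'dog':
Doc 1: present
Doc 2: absent
Doc 3: absent
Doc 4: present
Doc 5: present
Doc 6: absent
Doc 7: absent
Doc 8: present
Doc 9: absent
Doc 10: present
Doc 11: absent
df = sum of presences = 1 + 0 + 0 + 1 + 1 + 0 + 0 + 1 + 0 + 1 + 0 = 5

5


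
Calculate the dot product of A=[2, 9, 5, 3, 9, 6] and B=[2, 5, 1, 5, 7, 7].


Dot product = sum of element-wise products
A[0]*B[0] = 2*2 = 4
A[1]*B[1] = 9*5 = 45
A[2]*B[2] = 5*1 = 5
A[3]*B[3] = 3*5 = 15
A[4]*B[4] = 9*7 = 63
A[5]*B[5] = 6*7 = 42
Sum = 4 + 45 + 5 + 15 + 63 + 42 = 174

174


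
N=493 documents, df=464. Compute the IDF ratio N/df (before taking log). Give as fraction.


IDF ratio = N / df
= 493 / 464
= 17/16

17/16


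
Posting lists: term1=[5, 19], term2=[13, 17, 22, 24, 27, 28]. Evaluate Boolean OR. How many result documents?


Boolean OR: find union of posting lists
term1 docs: [5, 19]
term2 docs: [13, 17, 22, 24, 27, 28]
Union: [5, 13, 17, 19, 22, 24, 27, 28]
|union| = 8

8


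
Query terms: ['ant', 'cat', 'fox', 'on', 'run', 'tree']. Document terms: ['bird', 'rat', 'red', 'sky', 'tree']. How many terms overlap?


Query terms: ['ant', 'cat', 'fox', 'on', 'run', 'tree']
Document terms: ['bird', 'rat', 'red', 'sky', 'tree']
Common terms: ['tree']
Overlap count = 1

1


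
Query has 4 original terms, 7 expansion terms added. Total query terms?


Original terms: 4
Expansion terms: 7
Total = 4 + 7 = 11

11


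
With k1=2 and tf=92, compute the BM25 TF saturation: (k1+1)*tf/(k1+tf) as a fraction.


BM25 TF component = (k1+1)*tf / (k1+tf)
k1 = 2, tf = 92
Numerator = (2+1)*92 = 276
Denominator = 2 + 92 = 94
= 276/94 = 138/47

138/47


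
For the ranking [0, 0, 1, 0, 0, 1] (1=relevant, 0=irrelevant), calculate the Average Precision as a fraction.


Computing P@k for each relevant position:
Position 1: not relevant
Position 2: not relevant
Position 3: relevant, P@3 = 1/3 = 1/3
Position 4: not relevant
Position 5: not relevant
Position 6: relevant, P@6 = 2/6 = 1/3
Sum of P@k = 1/3 + 1/3 = 2/3
AP = 2/3 / 2 = 1/3

1/3


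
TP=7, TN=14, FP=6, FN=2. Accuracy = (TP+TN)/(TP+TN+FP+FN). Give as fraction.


Accuracy = (TP + TN) / (TP + TN + FP + FN)
TP + TN = 7 + 14 = 21
Total = 7 + 14 + 6 + 2 = 29
Accuracy = 21 / 29 = 21/29

21/29


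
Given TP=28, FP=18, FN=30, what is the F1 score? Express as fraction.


F1 = 2 * P * R / (P + R)
P = TP/(TP+FP) = 28/46 = 14/23
R = TP/(TP+FN) = 28/58 = 14/29
2 * P * R = 2 * 14/23 * 14/29 = 392/667
P + R = 14/23 + 14/29 = 728/667
F1 = 392/667 / 728/667 = 7/13

7/13


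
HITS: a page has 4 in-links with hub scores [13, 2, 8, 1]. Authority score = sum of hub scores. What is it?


Authority = sum of hub scores of in-linkers
In-link 1: hub score = 13
In-link 2: hub score = 2
In-link 3: hub score = 8
In-link 4: hub score = 1
Authority = 13 + 2 + 8 + 1 = 24

24


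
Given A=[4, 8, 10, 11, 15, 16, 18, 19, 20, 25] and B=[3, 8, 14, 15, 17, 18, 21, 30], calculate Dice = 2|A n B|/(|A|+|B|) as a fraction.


A intersect B = [8, 15, 18]
|A intersect B| = 3
|A| = 10, |B| = 8
Dice = 2*3 / (10+8)
= 6 / 18 = 1/3

1/3


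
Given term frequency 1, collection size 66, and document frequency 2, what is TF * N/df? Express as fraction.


TF * (N/df)
= 1 * (66/2)
= 1 * 33
= 33

33


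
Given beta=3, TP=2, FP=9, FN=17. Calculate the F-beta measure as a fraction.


P = TP/(TP+FP) = 2/11 = 2/11
R = TP/(TP+FN) = 2/19 = 2/19
beta^2 = 3^2 = 9
(1 + beta^2) = 10
Numerator = (1+beta^2)*P*R = 40/209
Denominator = beta^2*P + R = 18/11 + 2/19 = 364/209
F_beta = 10/91

10/91


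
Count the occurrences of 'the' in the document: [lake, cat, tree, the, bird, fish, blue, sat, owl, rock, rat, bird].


Document has 12 words
Scanning for 'the':
Found at positions: [3]
Count = 1

1


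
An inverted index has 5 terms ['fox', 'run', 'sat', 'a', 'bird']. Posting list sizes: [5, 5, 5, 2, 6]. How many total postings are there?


Summing posting list sizes:
'fox': 5 postings
'run': 5 postings
'sat': 5 postings
'a': 2 postings
'bird': 6 postings
Total = 5 + 5 + 5 + 2 + 6 = 23

23


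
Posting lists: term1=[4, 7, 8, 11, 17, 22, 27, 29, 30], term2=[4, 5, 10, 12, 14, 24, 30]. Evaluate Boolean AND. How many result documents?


Boolean AND: find intersection of posting lists
term1 docs: [4, 7, 8, 11, 17, 22, 27, 29, 30]
term2 docs: [4, 5, 10, 12, 14, 24, 30]
Intersection: [4, 30]
|intersection| = 2

2


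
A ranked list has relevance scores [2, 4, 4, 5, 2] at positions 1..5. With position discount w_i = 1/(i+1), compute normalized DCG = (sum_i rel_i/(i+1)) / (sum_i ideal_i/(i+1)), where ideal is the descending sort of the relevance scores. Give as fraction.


Position discount weights w_i = 1/(i+1) for i=1..5:
Weights = [1/2, 1/3, 1/4, 1/5, 1/6]
Actual relevance: [2, 4, 4, 5, 2]
DCG = 2/2 + 4/3 + 4/4 + 5/5 + 2/6 = 14/3
Ideal relevance (sorted desc): [5, 4, 4, 2, 2]
Ideal DCG = 5/2 + 4/3 + 4/4 + 2/5 + 2/6 = 167/30
nDCG = DCG / ideal_DCG = 14/3 / 167/30 = 140/167

140/167


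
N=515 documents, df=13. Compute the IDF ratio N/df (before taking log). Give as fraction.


IDF ratio = N / df
= 515 / 13
= 515/13

515/13


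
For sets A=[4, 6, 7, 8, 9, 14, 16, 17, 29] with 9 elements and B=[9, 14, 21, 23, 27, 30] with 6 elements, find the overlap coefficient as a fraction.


A intersect B = [9, 14]
|A intersect B| = 2
min(|A|, |B|) = min(9, 6) = 6
Overlap = 2 / 6 = 1/3

1/3


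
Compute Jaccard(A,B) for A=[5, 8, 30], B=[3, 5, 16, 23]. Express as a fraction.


A intersect B = [5]
|A intersect B| = 1
A union B = [3, 5, 8, 16, 23, 30]
|A union B| = 6
Jaccard = 1/6 = 1/6

1/6


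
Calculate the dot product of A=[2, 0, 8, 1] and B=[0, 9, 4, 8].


Dot product = sum of element-wise products
A[0]*B[0] = 2*0 = 0
A[1]*B[1] = 0*9 = 0
A[2]*B[2] = 8*4 = 32
A[3]*B[3] = 1*8 = 8
Sum = 0 + 0 + 32 + 8 = 40

40


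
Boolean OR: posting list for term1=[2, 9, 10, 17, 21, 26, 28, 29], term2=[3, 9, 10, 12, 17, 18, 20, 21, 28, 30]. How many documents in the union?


Boolean OR: find union of posting lists
term1 docs: [2, 9, 10, 17, 21, 26, 28, 29]
term2 docs: [3, 9, 10, 12, 17, 18, 20, 21, 28, 30]
Union: [2, 3, 9, 10, 12, 17, 18, 20, 21, 26, 28, 29, 30]
|union| = 13

13


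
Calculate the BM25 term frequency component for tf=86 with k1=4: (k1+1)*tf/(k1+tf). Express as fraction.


BM25 TF component = (k1+1)*tf / (k1+tf)
k1 = 4, tf = 86
Numerator = (4+1)*86 = 430
Denominator = 4 + 86 = 90
= 430/90 = 43/9

43/9


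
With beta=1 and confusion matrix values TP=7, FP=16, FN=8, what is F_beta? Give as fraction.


P = TP/(TP+FP) = 7/23 = 7/23
R = TP/(TP+FN) = 7/15 = 7/15
beta^2 = 1^2 = 1
(1 + beta^2) = 2
Numerator = (1+beta^2)*P*R = 98/345
Denominator = beta^2*P + R = 7/23 + 7/15 = 266/345
F_beta = 7/19

7/19


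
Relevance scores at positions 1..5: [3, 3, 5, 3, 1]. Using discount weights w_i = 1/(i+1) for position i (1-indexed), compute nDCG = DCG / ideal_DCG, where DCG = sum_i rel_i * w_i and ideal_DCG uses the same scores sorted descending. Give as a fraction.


Position discount weights w_i = 1/(i+1) for i=1..5:
Weights = [1/2, 1/3, 1/4, 1/5, 1/6]
Actual relevance: [3, 3, 5, 3, 1]
DCG = 3/2 + 3/3 + 5/4 + 3/5 + 1/6 = 271/60
Ideal relevance (sorted desc): [5, 3, 3, 3, 1]
Ideal DCG = 5/2 + 3/3 + 3/4 + 3/5 + 1/6 = 301/60
nDCG = DCG / ideal_DCG = 271/60 / 301/60 = 271/301

271/301


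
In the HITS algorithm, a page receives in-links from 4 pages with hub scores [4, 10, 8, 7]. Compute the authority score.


Authority = sum of hub scores of in-linkers
In-link 1: hub score = 4
In-link 2: hub score = 10
In-link 3: hub score = 8
In-link 4: hub score = 7
Authority = 4 + 10 + 8 + 7 = 29

29


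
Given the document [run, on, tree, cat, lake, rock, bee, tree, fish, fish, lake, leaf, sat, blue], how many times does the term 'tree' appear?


Document has 14 words
Scanning for 'tree':
Found at positions: [2, 7]
Count = 2

2


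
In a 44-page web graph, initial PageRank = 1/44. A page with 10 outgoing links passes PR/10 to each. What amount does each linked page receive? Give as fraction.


Initial PR = 1/44 = 1/44
Outlinks = 10
Contribution per link = PR / outlinks
= 1/44 / 10
= 1/440

1/440


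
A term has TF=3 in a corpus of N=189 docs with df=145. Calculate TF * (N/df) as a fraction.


TF * (N/df)
= 3 * (189/145)
= 3 * 189/145
= 567/145

567/145


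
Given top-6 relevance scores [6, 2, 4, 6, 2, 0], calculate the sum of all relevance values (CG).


Cumulative Gain = sum of relevance scores
Position 1: rel=6, running sum=6
Position 2: rel=2, running sum=8
Position 3: rel=4, running sum=12
Position 4: rel=6, running sum=18
Position 5: rel=2, running sum=20
Position 6: rel=0, running sum=20
CG = 20

20


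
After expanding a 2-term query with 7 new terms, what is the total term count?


Original terms: 2
Expansion terms: 7
Total = 2 + 7 = 9

9


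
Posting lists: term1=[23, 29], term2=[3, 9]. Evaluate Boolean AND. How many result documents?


Boolean AND: find intersection of posting lists
term1 docs: [23, 29]
term2 docs: [3, 9]
Intersection: []
|intersection| = 0

0


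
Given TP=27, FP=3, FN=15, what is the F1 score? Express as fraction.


F1 = 2 * P * R / (P + R)
P = TP/(TP+FP) = 27/30 = 9/10
R = TP/(TP+FN) = 27/42 = 9/14
2 * P * R = 2 * 9/10 * 9/14 = 81/70
P + R = 9/10 + 9/14 = 54/35
F1 = 81/70 / 54/35 = 3/4

3/4


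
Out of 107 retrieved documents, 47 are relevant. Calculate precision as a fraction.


Precision = relevant_retrieved / total_retrieved
= 47 / 107
= 47 / (47 + 60)
= 47/107

47/107


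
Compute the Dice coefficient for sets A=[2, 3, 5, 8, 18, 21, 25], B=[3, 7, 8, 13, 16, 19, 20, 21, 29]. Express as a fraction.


A intersect B = [3, 8, 21]
|A intersect B| = 3
|A| = 7, |B| = 9
Dice = 2*3 / (7+9)
= 6 / 16 = 3/8

3/8


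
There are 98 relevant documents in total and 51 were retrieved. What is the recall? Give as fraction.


Recall = retrieved_relevant / total_relevant
= 51 / 98
= 51 / (51 + 47)
= 51/98

51/98


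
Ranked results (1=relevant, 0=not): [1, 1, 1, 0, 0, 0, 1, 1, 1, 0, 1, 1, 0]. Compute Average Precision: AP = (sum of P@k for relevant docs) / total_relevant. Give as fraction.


Computing P@k for each relevant position:
Position 1: relevant, P@1 = 1/1 = 1
Position 2: relevant, P@2 = 2/2 = 1
Position 3: relevant, P@3 = 3/3 = 1
Position 4: not relevant
Position 5: not relevant
Position 6: not relevant
Position 7: relevant, P@7 = 4/7 = 4/7
Position 8: relevant, P@8 = 5/8 = 5/8
Position 9: relevant, P@9 = 6/9 = 2/3
Position 10: not relevant
Position 11: relevant, P@11 = 7/11 = 7/11
Position 12: relevant, P@12 = 8/12 = 2/3
Position 13: not relevant
Sum of P@k = 1 + 1 + 1 + 4/7 + 5/8 + 2/3 + 7/11 + 2/3 = 11395/1848
AP = 11395/1848 / 8 = 11395/14784

11395/14784


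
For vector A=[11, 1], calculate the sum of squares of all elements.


|A|^2 = sum of squared components
A[0]^2 = 11^2 = 121
A[1]^2 = 1^2 = 1
Sum = 121 + 1 = 122

122


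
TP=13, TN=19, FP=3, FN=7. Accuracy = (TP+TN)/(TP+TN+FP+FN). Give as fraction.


Accuracy = (TP + TN) / (TP + TN + FP + FN)
TP + TN = 13 + 19 = 32
Total = 13 + 19 + 3 + 7 = 42
Accuracy = 32 / 42 = 16/21

16/21


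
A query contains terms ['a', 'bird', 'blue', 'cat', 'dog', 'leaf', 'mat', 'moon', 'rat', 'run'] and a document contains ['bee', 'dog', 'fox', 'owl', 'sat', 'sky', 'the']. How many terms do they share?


Query terms: ['a', 'bird', 'blue', 'cat', 'dog', 'leaf', 'mat', 'moon', 'rat', 'run']
Document terms: ['bee', 'dog', 'fox', 'owl', 'sat', 'sky', 'the']
Common terms: ['dog']
Overlap count = 1

1


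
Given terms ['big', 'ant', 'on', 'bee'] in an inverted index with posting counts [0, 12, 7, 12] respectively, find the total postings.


Summing posting list sizes:
'big': 0 postings
'ant': 12 postings
'on': 7 postings
'bee': 12 postings
Total = 0 + 12 + 7 + 12 = 31

31


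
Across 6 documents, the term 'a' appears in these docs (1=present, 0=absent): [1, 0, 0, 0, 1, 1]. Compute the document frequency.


Checking each document for 'a':
Doc 1: present
Doc 2: absent
Doc 3: absent
Doc 4: absent
Doc 5: present
Doc 6: present
df = sum of presences = 1 + 0 + 0 + 0 + 1 + 1 = 3

3


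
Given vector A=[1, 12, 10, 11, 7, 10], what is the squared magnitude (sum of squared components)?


|A|^2 = sum of squared components
A[0]^2 = 1^2 = 1
A[1]^2 = 12^2 = 144
A[2]^2 = 10^2 = 100
A[3]^2 = 11^2 = 121
A[4]^2 = 7^2 = 49
A[5]^2 = 10^2 = 100
Sum = 1 + 144 + 100 + 121 + 49 + 100 = 515

515


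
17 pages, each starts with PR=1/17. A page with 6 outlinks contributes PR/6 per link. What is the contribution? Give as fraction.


Initial PR = 1/17 = 1/17
Outlinks = 6
Contribution per link = PR / outlinks
= 1/17 / 6
= 1/102

1/102


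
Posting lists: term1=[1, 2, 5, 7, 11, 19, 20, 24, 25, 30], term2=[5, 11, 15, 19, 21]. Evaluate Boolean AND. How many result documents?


Boolean AND: find intersection of posting lists
term1 docs: [1, 2, 5, 7, 11, 19, 20, 24, 25, 30]
term2 docs: [5, 11, 15, 19, 21]
Intersection: [5, 11, 19]
|intersection| = 3

3


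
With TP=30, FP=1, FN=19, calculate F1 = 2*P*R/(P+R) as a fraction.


F1 = 2 * P * R / (P + R)
P = TP/(TP+FP) = 30/31 = 30/31
R = TP/(TP+FN) = 30/49 = 30/49
2 * P * R = 2 * 30/31 * 30/49 = 1800/1519
P + R = 30/31 + 30/49 = 2400/1519
F1 = 1800/1519 / 2400/1519 = 3/4

3/4


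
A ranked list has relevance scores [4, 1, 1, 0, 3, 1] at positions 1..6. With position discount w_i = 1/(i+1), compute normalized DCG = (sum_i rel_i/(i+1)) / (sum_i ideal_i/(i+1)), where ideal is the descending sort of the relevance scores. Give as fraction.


Position discount weights w_i = 1/(i+1) for i=1..6:
Weights = [1/2, 1/3, 1/4, 1/5, 1/6, 1/7]
Actual relevance: [4, 1, 1, 0, 3, 1]
DCG = 4/2 + 1/3 + 1/4 + 0/5 + 3/6 + 1/7 = 271/84
Ideal relevance (sorted desc): [4, 3, 1, 1, 1, 0]
Ideal DCG = 4/2 + 3/3 + 1/4 + 1/5 + 1/6 + 0/7 = 217/60
nDCG = DCG / ideal_DCG = 271/84 / 217/60 = 1355/1519

1355/1519


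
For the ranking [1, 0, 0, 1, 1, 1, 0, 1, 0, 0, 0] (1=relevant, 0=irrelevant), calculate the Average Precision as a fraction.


Computing P@k for each relevant position:
Position 1: relevant, P@1 = 1/1 = 1
Position 2: not relevant
Position 3: not relevant
Position 4: relevant, P@4 = 2/4 = 1/2
Position 5: relevant, P@5 = 3/5 = 3/5
Position 6: relevant, P@6 = 4/6 = 2/3
Position 7: not relevant
Position 8: relevant, P@8 = 5/8 = 5/8
Position 9: not relevant
Position 10: not relevant
Position 11: not relevant
Sum of P@k = 1 + 1/2 + 3/5 + 2/3 + 5/8 = 407/120
AP = 407/120 / 5 = 407/600

407/600


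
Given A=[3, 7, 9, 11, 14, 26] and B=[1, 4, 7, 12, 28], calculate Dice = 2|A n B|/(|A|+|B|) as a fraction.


A intersect B = [7]
|A intersect B| = 1
|A| = 6, |B| = 5
Dice = 2*1 / (6+5)
= 2 / 11 = 2/11

2/11


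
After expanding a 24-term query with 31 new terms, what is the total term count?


Original terms: 24
Expansion terms: 31
Total = 24 + 31 = 55

55


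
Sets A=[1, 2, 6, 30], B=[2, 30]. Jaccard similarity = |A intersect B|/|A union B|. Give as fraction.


A intersect B = [2, 30]
|A intersect B| = 2
A union B = [1, 2, 6, 30]
|A union B| = 4
Jaccard = 2/4 = 1/2

1/2


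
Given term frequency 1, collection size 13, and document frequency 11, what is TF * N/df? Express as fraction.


TF * (N/df)
= 1 * (13/11)
= 1 * 13/11
= 13/11

13/11


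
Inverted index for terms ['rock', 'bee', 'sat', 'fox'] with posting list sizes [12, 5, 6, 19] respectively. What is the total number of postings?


Summing posting list sizes:
'rock': 12 postings
'bee': 5 postings
'sat': 6 postings
'fox': 19 postings
Total = 12 + 5 + 6 + 19 = 42

42


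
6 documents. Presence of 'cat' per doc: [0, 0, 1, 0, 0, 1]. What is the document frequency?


Checking each document for 'cat':
Doc 1: absent
Doc 2: absent
Doc 3: present
Doc 4: absent
Doc 5: absent
Doc 6: present
df = sum of presences = 0 + 0 + 1 + 0 + 0 + 1 = 2

2


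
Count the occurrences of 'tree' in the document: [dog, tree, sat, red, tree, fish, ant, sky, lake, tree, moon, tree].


Document has 12 words
Scanning for 'tree':
Found at positions: [1, 4, 9, 11]
Count = 4

4


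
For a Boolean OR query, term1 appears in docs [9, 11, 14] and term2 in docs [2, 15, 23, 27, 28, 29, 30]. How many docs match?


Boolean OR: find union of posting lists
term1 docs: [9, 11, 14]
term2 docs: [2, 15, 23, 27, 28, 29, 30]
Union: [2, 9, 11, 14, 15, 23, 27, 28, 29, 30]
|union| = 10

10


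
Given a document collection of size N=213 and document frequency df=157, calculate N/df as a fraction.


IDF ratio = N / df
= 213 / 157
= 213/157

213/157


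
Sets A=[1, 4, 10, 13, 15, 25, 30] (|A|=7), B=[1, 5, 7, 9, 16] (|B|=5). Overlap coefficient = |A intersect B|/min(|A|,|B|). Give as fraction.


A intersect B = [1]
|A intersect B| = 1
min(|A|, |B|) = min(7, 5) = 5
Overlap = 1 / 5 = 1/5

1/5


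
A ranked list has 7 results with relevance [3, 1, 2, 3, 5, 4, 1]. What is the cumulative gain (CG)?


Cumulative Gain = sum of relevance scores
Position 1: rel=3, running sum=3
Position 2: rel=1, running sum=4
Position 3: rel=2, running sum=6
Position 4: rel=3, running sum=9
Position 5: rel=5, running sum=14
Position 6: rel=4, running sum=18
Position 7: rel=1, running sum=19
CG = 19

19


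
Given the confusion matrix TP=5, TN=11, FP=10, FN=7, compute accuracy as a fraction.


Accuracy = (TP + TN) / (TP + TN + FP + FN)
TP + TN = 5 + 11 = 16
Total = 5 + 11 + 10 + 7 = 33
Accuracy = 16 / 33 = 16/33

16/33


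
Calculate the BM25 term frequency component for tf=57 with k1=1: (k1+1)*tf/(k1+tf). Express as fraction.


BM25 TF component = (k1+1)*tf / (k1+tf)
k1 = 1, tf = 57
Numerator = (1+1)*57 = 114
Denominator = 1 + 57 = 58
= 114/58 = 57/29

57/29


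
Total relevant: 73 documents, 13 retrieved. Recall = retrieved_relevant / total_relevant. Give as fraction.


Recall = retrieved_relevant / total_relevant
= 13 / 73
= 13 / (13 + 60)
= 13/73

13/73


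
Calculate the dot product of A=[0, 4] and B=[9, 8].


Dot product = sum of element-wise products
A[0]*B[0] = 0*9 = 0
A[1]*B[1] = 4*8 = 32
Sum = 0 + 32 = 32

32


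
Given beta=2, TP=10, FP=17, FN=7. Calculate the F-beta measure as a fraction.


P = TP/(TP+FP) = 10/27 = 10/27
R = TP/(TP+FN) = 10/17 = 10/17
beta^2 = 2^2 = 4
(1 + beta^2) = 5
Numerator = (1+beta^2)*P*R = 500/459
Denominator = beta^2*P + R = 40/27 + 10/17 = 950/459
F_beta = 10/19

10/19


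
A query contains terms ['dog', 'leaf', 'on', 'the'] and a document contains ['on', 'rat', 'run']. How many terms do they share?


Query terms: ['dog', 'leaf', 'on', 'the']
Document terms: ['on', 'rat', 'run']
Common terms: ['on']
Overlap count = 1

1


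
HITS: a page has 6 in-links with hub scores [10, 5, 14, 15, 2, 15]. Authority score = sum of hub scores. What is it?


Authority = sum of hub scores of in-linkers
In-link 1: hub score = 10
In-link 2: hub score = 5
In-link 3: hub score = 14
In-link 4: hub score = 15
In-link 5: hub score = 2
In-link 6: hub score = 15
Authority = 10 + 5 + 14 + 15 + 2 + 15 = 61

61


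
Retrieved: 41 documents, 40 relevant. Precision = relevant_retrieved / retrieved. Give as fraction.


Precision = relevant_retrieved / total_retrieved
= 40 / 41
= 40 / (40 + 1)
= 40/41

40/41


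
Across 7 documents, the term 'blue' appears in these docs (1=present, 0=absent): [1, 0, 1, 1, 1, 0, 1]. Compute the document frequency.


Checking each document for 'blue':
Doc 1: present
Doc 2: absent
Doc 3: present
Doc 4: present
Doc 5: present
Doc 6: absent
Doc 7: present
df = sum of presences = 1 + 0 + 1 + 1 + 1 + 0 + 1 = 5

5


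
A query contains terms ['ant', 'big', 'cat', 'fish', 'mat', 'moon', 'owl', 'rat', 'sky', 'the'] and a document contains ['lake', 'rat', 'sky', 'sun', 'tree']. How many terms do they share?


Query terms: ['ant', 'big', 'cat', 'fish', 'mat', 'moon', 'owl', 'rat', 'sky', 'the']
Document terms: ['lake', 'rat', 'sky', 'sun', 'tree']
Common terms: ['rat', 'sky']
Overlap count = 2

2


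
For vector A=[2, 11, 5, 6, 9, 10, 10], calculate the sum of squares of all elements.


|A|^2 = sum of squared components
A[0]^2 = 2^2 = 4
A[1]^2 = 11^2 = 121
A[2]^2 = 5^2 = 25
A[3]^2 = 6^2 = 36
A[4]^2 = 9^2 = 81
A[5]^2 = 10^2 = 100
A[6]^2 = 10^2 = 100
Sum = 4 + 121 + 25 + 36 + 81 + 100 + 100 = 467

467


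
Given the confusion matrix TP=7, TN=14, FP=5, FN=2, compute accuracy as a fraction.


Accuracy = (TP + TN) / (TP + TN + FP + FN)
TP + TN = 7 + 14 = 21
Total = 7 + 14 + 5 + 2 = 28
Accuracy = 21 / 28 = 3/4

3/4


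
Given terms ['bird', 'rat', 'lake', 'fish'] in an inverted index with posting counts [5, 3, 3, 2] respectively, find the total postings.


Summing posting list sizes:
'bird': 5 postings
'rat': 3 postings
'lake': 3 postings
'fish': 2 postings
Total = 5 + 3 + 3 + 2 = 13

13


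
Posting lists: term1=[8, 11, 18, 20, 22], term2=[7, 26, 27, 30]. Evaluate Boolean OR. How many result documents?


Boolean OR: find union of posting lists
term1 docs: [8, 11, 18, 20, 22]
term2 docs: [7, 26, 27, 30]
Union: [7, 8, 11, 18, 20, 22, 26, 27, 30]
|union| = 9

9


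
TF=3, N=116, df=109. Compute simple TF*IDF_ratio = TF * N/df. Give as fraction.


TF * (N/df)
= 3 * (116/109)
= 3 * 116/109
= 348/109

348/109


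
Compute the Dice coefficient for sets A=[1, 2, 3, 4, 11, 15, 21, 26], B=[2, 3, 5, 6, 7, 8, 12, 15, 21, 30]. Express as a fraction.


A intersect B = [2, 3, 15, 21]
|A intersect B| = 4
|A| = 8, |B| = 10
Dice = 2*4 / (8+10)
= 8 / 18 = 4/9

4/9


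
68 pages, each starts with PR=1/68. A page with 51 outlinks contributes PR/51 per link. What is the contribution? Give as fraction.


Initial PR = 1/68 = 1/68
Outlinks = 51
Contribution per link = PR / outlinks
= 1/68 / 51
= 1/3468

1/3468
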